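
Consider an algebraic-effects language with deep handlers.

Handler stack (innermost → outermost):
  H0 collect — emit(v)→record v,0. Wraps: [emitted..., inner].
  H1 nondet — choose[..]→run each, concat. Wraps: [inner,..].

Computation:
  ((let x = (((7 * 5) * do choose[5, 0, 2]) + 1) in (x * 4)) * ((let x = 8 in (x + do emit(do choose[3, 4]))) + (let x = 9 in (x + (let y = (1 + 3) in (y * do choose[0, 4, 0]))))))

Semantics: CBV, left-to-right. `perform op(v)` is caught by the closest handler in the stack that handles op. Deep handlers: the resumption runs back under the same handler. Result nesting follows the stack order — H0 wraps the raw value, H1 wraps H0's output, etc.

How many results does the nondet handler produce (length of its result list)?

Answer: 18

Working:
choose[5, 0, 2] @ H1
  branch[0] choose=5:
    choose[3, 4] @ H1
      branch[0] choose=3:
        emit(3) @ H0 ⇒ out+=3
        choose[0, 4, 0] @ H1
          branch[0] choose=0:
            H0 returns [3, 11968]
            H1 returns [[3, 11968]]
          branch[1] choose=4:
            H0 returns [3, 23232]
            H1 returns [[3, 23232]]
          branch[2] choose=0:
            H0 returns [3, 11968]
            H1 returns [[3, 11968]]
      branch[1] choose=4:
        emit(4) @ H0 ⇒ out+=4
        choose[0, 4, 0] @ H1
          branch[0] choose=0:
            H0 returns [4, 11968]
            H1 returns [[4, 11968]]
          branch[1] choose=4:
            H0 returns [4, 23232]
            H1 returns [[4, 23232]]
          branch[2] choose=0:
            H0 returns [4, 11968]
            H1 returns [[4, 11968]]
  branch[1] choose=0:
    choose[3, 4] @ H1
      branch[0] choose=3:
        emit(3) @ H0 ⇒ out+=3
        choose[0, 4, 0] @ H1
          branch[0] choose=0:
            H0 returns [3, 68]
            H1 returns [[3, 68]]
          branch[1] choose=4:
            H0 returns [3, 132]
            H1 returns [[3, 132]]
          branch[2] choose=0:
            H0 returns [3, 68]
            H1 returns [[3, 68]]
      branch[1] choose=4:
        emit(4) @ H0 ⇒ out+=4
        choose[0, 4, 0] @ H1
          branch[0] choose=0:
            H0 returns [4, 68]
            H1 returns [[4, 68]]
          branch[1] choose=4:
            H0 returns [4, 132]
            H1 returns [[4, 132]]
          branch[2] choose=0:
            H0 returns [4, 68]
            H1 returns [[4, 68]]
  branch[2] choose=2:
    choose[3, 4] @ H1
      branch[0] choose=3:
        emit(3) @ H0 ⇒ out+=3
        choose[0, 4, 0] @ H1
          branch[0] choose=0:
            H0 returns [3, 4828]
            H1 returns [[3, 4828]]
          branch[1] choose=4:
            H0 returns [3, 9372]
            H1 returns [[3, 9372]]
          branch[2] choose=0:
            H0 returns [3, 4828]
            H1 returns [[3, 4828]]
      branch[1] choose=4:
        emit(4) @ H0 ⇒ out+=4
        choose[0, 4, 0] @ H1
          branch[0] choose=0:
            H0 returns [4, 4828]
            H1 returns [[4, 4828]]
          branch[1] choose=4:
            H0 returns [4, 9372]
            H1 returns [[4, 9372]]
          branch[2] choose=0:
            H0 returns [4, 4828]
            H1 returns [[4, 4828]]
= [[3, 11968], [3, 23232], [3, 11968], [4, 11968], [4, 23232], [4, 11968], [3, 68], [3, 132], [3, 68], [4, 68], [4, 132], [4, 68], [3, 4828], [3, 9372], [3, 4828], [4, 4828], [4, 9372], [4, 4828]]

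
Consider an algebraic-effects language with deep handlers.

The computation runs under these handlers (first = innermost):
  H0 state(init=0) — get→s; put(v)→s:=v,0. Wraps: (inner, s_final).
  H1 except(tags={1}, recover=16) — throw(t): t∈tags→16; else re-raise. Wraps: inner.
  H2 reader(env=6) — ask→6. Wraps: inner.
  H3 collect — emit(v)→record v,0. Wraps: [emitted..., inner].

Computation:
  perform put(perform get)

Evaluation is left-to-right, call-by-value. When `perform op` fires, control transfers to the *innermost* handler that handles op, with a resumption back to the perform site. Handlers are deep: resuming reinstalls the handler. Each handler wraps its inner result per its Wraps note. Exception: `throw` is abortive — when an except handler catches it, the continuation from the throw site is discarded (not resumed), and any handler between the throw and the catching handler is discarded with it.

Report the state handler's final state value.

Step-by-step:
get @ H0 ⇒ 0
put(0) @ H0 ⇒ s:=0
H0 returns (0, 0)
H1 returns (0, 0)
H2 returns (0, 0)
H3 returns [(0, 0)]
= [(0, 0)]

Answer: 0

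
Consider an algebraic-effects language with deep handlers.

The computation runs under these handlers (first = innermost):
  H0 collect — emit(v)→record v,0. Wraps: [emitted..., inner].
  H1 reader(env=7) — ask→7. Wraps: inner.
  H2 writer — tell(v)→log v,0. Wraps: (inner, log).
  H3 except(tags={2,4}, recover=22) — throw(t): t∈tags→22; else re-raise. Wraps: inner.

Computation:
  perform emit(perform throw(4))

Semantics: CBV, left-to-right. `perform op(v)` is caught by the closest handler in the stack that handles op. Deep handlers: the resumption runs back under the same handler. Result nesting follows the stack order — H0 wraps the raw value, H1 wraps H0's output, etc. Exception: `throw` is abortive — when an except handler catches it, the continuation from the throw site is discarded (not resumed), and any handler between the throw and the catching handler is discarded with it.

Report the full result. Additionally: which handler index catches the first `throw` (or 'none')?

Answer: 22 ; first throw caught by: H3

Evaluation trace:
throw(4) @ H3 caught ⇒ 22
= 22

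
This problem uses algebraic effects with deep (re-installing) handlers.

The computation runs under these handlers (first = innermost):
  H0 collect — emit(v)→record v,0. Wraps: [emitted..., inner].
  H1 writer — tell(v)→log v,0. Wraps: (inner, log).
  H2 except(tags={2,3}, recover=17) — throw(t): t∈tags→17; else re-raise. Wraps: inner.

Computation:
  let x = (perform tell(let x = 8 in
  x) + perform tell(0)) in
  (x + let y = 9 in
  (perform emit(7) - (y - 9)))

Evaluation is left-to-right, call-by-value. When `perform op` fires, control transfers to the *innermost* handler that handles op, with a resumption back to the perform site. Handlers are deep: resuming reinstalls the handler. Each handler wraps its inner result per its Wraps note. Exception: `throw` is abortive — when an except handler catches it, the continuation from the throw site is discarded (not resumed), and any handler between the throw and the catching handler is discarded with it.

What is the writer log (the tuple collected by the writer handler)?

Answer: (8, 0)

Step-by-step:
tell(8) @ H1 ⇒ log+=8
tell(0) @ H1 ⇒ log+=0
emit(7) @ H0 ⇒ out+=7
H0 returns [7, 0]
H1 returns ([7, 0], (8, 0))
H2 returns ([7, 0], (8, 0))
= ([7, 0], (8, 0))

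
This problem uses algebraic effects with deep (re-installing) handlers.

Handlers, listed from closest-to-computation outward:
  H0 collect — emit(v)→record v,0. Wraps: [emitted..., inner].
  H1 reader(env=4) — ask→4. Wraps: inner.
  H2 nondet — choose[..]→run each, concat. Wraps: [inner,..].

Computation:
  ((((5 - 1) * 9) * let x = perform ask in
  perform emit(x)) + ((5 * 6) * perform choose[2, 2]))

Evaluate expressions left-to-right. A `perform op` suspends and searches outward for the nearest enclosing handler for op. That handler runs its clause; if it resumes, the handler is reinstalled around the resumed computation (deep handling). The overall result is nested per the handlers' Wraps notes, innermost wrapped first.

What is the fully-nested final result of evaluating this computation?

Answer: [[4, 60], [4, 60]]

Step-by-step:
ask @ H1 ⇒ 4
emit(4) @ H0 ⇒ out+=4
choose[2, 2] @ H2
  branch[0] choose=2:
    H0 returns [4, 60]
    H1 returns [4, 60]
    H2 returns [[4, 60]]
  branch[1] choose=2:
    H0 returns [4, 60]
    H1 returns [4, 60]
    H2 returns [[4, 60]]
= [[4, 60], [4, 60]]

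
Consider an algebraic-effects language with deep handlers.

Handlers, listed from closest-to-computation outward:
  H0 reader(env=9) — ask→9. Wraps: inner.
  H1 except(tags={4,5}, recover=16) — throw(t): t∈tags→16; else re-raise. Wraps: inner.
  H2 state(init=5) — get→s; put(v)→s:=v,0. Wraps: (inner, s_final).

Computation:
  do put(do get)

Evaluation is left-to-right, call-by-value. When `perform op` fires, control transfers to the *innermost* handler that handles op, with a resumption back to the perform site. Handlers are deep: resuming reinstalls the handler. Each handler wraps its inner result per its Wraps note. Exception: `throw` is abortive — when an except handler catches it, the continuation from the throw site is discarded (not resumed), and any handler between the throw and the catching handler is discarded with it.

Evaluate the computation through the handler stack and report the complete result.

Answer: (0, 5)

Step-by-step:
get @ H2 ⇒ 5
put(5) @ H2 ⇒ s:=5
H0 returns 0
H1 returns 0
H2 returns (0, 5)
= (0, 5)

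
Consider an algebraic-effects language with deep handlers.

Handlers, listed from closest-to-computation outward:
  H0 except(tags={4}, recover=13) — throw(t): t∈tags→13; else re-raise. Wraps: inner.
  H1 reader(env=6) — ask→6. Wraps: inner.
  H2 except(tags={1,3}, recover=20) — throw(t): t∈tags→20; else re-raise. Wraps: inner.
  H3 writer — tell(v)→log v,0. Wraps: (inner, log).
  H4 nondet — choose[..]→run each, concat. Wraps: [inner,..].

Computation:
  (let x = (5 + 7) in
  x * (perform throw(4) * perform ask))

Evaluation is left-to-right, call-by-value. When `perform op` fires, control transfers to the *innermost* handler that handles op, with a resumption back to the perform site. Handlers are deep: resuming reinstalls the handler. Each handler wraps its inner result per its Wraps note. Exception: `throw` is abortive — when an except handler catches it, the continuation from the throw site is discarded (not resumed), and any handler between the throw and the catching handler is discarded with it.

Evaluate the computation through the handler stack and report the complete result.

Step-by-step:
throw(4) @ H0 caught ⇒ 13
H1 returns 13
H2 returns 13
H3 returns (13, ())
H4 returns [(13, ())]
= [(13, ())]

Answer: [(13, ())]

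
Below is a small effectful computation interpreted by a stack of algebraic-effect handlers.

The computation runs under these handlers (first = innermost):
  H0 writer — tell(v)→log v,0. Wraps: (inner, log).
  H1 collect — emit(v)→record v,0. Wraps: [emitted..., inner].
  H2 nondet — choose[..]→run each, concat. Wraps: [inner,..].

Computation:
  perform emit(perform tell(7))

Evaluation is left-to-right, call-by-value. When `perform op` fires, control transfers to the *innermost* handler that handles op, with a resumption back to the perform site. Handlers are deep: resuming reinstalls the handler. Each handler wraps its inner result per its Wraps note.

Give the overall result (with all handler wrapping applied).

Answer: [[0, (0, (7))]]

Step-by-step:
tell(7) @ H0 ⇒ log+=7
emit(0) @ H1 ⇒ out+=0
H0 returns (0, (7))
H1 returns [0, (0, (7))]
H2 returns [[0, (0, (7))]]
= [[0, (0, (7))]]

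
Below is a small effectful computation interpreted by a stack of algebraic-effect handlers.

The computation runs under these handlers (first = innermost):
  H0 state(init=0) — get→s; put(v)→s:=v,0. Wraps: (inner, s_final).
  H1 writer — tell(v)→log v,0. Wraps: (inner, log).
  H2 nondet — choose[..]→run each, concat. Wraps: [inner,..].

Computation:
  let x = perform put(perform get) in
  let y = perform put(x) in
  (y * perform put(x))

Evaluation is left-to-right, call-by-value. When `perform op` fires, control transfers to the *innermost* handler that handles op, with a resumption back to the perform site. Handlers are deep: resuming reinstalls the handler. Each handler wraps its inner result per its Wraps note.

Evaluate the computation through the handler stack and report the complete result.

Answer: [((0, 0), ())]

Working:
get @ H0 ⇒ 0
put(0) @ H0 ⇒ s:=0
put(0) @ H0 ⇒ s:=0
put(0) @ H0 ⇒ s:=0
H0 returns (0, 0)
H1 returns ((0, 0), ())
H2 returns [((0, 0), ())]
= [((0, 0), ())]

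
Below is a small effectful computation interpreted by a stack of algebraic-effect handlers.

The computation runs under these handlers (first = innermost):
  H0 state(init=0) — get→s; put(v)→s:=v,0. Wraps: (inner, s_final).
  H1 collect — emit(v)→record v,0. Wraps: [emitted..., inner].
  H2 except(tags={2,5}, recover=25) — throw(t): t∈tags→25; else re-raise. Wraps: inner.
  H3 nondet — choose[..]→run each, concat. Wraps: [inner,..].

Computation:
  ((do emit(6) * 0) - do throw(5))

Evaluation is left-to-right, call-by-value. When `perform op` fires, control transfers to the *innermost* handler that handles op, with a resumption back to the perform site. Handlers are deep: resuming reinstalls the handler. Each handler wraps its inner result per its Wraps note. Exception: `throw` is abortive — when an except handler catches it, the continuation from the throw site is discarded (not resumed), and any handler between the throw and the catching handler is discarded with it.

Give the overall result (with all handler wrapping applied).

Answer: [25]

Evaluation trace:
emit(6) @ H1 ⇒ out+=6
throw(5) @ H2 caught ⇒ 25
H3 returns [25]
= [25]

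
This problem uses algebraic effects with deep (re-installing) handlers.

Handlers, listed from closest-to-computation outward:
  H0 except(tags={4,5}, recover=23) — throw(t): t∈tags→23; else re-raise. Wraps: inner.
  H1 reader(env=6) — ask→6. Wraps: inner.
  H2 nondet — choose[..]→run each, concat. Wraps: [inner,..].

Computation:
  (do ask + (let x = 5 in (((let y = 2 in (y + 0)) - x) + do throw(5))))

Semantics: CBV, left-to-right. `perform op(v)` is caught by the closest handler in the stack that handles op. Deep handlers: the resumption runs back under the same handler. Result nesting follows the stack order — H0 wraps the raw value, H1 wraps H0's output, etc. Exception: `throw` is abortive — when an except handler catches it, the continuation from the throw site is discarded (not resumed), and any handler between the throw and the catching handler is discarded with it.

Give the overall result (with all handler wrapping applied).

Evaluation trace:
ask @ H1 ⇒ 6
throw(5) @ H0 caught ⇒ 23
H1 returns 23
H2 returns [23]
= [23]

Answer: [23]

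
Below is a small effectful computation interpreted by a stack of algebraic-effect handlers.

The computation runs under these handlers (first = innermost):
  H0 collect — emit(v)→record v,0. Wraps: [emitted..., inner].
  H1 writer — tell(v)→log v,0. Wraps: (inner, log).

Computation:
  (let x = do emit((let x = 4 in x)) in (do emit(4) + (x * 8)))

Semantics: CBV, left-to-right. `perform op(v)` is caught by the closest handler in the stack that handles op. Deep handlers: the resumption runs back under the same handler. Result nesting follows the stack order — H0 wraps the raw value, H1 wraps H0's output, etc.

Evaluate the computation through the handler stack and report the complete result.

Working:
emit(4) @ H0 ⇒ out+=4
emit(4) @ H0 ⇒ out+=4
H0 returns [4, 4, 0]
H1 returns ([4, 4, 0], ())
= ([4, 4, 0], ())

Answer: ([4, 4, 0], ())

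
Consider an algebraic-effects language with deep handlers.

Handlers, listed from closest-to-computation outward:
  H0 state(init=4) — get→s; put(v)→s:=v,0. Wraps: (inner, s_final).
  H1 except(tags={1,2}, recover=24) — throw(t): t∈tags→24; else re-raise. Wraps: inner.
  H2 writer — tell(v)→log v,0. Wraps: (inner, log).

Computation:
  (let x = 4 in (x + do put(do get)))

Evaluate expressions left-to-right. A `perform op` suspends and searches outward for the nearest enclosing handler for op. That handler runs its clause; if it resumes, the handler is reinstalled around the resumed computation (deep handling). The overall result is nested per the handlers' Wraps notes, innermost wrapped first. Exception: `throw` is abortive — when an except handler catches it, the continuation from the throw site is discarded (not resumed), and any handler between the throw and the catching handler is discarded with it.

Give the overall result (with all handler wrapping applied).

Answer: ((4, 4), ())

Step-by-step:
get @ H0 ⇒ 4
put(4) @ H0 ⇒ s:=4
H0 returns (4, 4)
H1 returns (4, 4)
H2 returns ((4, 4), ())
= ((4, 4), ())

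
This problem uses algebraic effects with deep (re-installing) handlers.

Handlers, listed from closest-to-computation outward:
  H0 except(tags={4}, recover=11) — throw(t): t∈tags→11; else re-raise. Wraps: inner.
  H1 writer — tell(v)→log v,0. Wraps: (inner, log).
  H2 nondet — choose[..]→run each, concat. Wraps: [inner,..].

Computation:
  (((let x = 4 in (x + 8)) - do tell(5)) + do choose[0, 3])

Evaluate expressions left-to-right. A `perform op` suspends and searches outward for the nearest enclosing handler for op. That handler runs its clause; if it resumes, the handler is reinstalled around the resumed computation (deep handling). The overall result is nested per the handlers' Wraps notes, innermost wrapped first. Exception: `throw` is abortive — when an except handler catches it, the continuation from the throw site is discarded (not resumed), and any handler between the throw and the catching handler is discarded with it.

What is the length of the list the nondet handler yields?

Answer: 2

Evaluation trace:
tell(5) @ H1 ⇒ log+=5
choose[0, 3] @ H2
  branch[0] choose=0:
    H0 returns 12
    H1 returns (12, (5))
    H2 returns [(12, (5))]
  branch[1] choose=3:
    H0 returns 15
    H1 returns (15, (5))
    H2 returns [(15, (5))]
= [(12, (5)), (15, (5))]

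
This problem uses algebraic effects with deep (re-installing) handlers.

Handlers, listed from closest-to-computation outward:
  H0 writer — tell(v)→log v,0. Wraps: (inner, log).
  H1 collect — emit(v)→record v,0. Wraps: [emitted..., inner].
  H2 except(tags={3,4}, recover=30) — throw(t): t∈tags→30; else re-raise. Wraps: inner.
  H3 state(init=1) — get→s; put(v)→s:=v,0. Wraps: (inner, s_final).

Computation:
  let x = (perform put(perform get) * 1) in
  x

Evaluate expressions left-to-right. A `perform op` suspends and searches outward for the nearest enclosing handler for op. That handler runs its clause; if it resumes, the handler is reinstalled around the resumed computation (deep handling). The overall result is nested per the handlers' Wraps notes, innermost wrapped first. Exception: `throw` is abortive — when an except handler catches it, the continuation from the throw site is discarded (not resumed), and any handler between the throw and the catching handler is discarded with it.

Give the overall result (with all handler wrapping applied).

Answer: ([(0, ())], 1)

Step-by-step:
get @ H3 ⇒ 1
put(1) @ H3 ⇒ s:=1
H0 returns (0, ())
H1 returns [(0, ())]
H2 returns [(0, ())]
H3 returns ([(0, ())], 1)
= ([(0, ())], 1)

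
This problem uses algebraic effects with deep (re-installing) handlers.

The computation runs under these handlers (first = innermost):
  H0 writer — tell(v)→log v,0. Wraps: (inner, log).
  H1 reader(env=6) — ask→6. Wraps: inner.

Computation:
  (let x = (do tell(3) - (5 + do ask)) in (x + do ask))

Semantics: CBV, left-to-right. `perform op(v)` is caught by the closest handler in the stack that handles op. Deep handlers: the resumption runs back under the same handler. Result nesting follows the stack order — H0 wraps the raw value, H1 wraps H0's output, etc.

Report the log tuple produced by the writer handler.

Answer: (3)

Working:
tell(3) @ H0 ⇒ log+=3
ask @ H1 ⇒ 6
ask @ H1 ⇒ 6
H0 returns (-5, (3))
H1 returns (-5, (3))
= (-5, (3))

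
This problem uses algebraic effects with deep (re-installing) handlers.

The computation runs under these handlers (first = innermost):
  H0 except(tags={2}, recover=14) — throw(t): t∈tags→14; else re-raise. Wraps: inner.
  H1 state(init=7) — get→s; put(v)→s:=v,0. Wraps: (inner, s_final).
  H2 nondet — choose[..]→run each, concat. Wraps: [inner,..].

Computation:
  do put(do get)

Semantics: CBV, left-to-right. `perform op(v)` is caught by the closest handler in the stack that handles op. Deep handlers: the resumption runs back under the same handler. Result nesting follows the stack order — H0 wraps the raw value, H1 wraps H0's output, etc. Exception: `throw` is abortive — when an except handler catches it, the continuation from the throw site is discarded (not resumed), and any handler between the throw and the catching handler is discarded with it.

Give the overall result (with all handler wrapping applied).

Evaluation trace:
get @ H1 ⇒ 7
put(7) @ H1 ⇒ s:=7
H0 returns 0
H1 returns (0, 7)
H2 returns [(0, 7)]
= [(0, 7)]

Answer: [(0, 7)]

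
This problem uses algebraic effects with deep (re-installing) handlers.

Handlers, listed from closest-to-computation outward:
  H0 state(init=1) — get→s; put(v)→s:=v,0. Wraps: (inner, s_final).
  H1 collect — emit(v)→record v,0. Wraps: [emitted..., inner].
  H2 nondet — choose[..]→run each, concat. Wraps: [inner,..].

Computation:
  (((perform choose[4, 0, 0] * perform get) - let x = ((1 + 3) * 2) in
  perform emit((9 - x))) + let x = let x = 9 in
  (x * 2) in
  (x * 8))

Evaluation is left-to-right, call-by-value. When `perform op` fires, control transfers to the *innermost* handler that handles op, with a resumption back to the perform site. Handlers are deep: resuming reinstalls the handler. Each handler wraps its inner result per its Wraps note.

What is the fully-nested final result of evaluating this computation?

Step-by-step:
choose[4, 0, 0] @ H2
  branch[0] choose=4:
    get @ H0 ⇒ 1
    emit(1) @ H1 ⇒ out+=1
    H0 returns (148, 1)
    H1 returns [1, (148, 1)]
    H2 returns [[1, (148, 1)]]
  branch[1] choose=0:
    get @ H0 ⇒ 1
    emit(1) @ H1 ⇒ out+=1
    H0 returns (144, 1)
    H1 returns [1, (144, 1)]
    H2 returns [[1, (144, 1)]]
  branch[2] choose=0:
    get @ H0 ⇒ 1
    emit(1) @ H1 ⇒ out+=1
    H0 returns (144, 1)
    H1 returns [1, (144, 1)]
    H2 returns [[1, (144, 1)]]
= [[1, (148, 1)], [1, (144, 1)], [1, (144, 1)]]

Answer: [[1, (148, 1)], [1, (144, 1)], [1, (144, 1)]]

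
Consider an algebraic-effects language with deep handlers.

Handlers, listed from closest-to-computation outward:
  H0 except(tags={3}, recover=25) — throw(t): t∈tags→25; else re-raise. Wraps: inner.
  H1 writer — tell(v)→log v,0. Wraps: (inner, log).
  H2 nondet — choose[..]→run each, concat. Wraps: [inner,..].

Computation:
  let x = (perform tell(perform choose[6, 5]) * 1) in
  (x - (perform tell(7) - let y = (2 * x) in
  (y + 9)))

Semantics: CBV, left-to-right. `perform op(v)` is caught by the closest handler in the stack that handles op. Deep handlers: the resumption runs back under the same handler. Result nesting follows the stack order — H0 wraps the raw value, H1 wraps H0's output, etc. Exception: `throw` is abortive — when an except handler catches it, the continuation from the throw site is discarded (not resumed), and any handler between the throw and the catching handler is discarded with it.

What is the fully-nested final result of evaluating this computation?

Answer: [(9, (6, 7)), (9, (5, 7))]

Working:
choose[6, 5] @ H2
  branch[0] choose=6:
    tell(6) @ H1 ⇒ log+=6
    tell(7) @ H1 ⇒ log+=7
    H0 returns 9
    H1 returns (9, (6, 7))
    H2 returns [(9, (6, 7))]
  branch[1] choose=5:
    tell(5) @ H1 ⇒ log+=5
    tell(7) @ H1 ⇒ log+=7
    H0 returns 9
    H1 returns (9, (5, 7))
    H2 returns [(9, (5, 7))]
= [(9, (6, 7)), (9, (5, 7))]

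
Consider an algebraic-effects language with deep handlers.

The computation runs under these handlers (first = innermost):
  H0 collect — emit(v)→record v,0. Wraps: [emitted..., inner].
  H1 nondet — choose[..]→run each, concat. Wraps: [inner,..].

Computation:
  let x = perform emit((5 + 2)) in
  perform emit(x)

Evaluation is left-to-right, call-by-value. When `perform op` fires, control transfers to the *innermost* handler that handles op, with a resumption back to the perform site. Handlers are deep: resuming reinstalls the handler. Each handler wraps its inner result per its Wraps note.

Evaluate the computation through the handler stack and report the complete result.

Step-by-step:
emit(7) @ H0 ⇒ out+=7
emit(0) @ H0 ⇒ out+=0
H0 returns [7, 0, 0]
H1 returns [[7, 0, 0]]
= [[7, 0, 0]]

Answer: [[7, 0, 0]]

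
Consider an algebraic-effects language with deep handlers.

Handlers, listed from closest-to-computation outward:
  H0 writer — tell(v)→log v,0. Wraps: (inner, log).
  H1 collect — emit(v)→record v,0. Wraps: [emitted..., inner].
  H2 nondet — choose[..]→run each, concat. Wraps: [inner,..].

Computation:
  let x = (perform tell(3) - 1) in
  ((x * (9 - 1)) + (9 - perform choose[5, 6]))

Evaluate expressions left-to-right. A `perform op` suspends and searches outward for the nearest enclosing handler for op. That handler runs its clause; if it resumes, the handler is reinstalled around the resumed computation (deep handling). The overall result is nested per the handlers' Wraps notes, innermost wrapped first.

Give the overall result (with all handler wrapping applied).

Answer: [[(-4, (3))], [(-5, (3))]]

Evaluation trace:
tell(3) @ H0 ⇒ log+=3
choose[5, 6] @ H2
  branch[0] choose=5:
    H0 returns (-4, (3))
    H1 returns [(-4, (3))]
    H2 returns [[(-4, (3))]]
  branch[1] choose=6:
    H0 returns (-5, (3))
    H1 returns [(-5, (3))]
    H2 returns [[(-5, (3))]]
= [[(-4, (3))], [(-5, (3))]]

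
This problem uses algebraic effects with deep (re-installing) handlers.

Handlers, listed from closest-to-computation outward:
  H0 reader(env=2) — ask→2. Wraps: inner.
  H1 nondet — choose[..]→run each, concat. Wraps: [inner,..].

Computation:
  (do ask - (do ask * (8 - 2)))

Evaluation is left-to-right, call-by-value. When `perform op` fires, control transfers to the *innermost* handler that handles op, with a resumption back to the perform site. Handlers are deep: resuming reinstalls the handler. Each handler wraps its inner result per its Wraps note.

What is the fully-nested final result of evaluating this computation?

Answer: [-10]

Working:
ask @ H0 ⇒ 2
ask @ H0 ⇒ 2
H0 returns -10
H1 returns [-10]
= [-10]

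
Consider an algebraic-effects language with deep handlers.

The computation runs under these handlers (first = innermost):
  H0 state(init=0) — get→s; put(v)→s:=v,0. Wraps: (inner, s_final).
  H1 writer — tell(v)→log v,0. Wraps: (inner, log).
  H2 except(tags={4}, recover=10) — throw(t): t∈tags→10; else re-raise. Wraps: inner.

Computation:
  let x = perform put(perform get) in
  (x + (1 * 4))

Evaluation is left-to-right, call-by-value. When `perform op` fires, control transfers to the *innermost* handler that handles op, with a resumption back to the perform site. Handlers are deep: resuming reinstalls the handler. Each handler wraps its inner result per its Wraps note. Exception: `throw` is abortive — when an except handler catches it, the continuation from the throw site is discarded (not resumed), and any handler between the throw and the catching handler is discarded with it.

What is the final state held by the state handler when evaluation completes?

Working:
get @ H0 ⇒ 0
put(0) @ H0 ⇒ s:=0
H0 returns (4, 0)
H1 returns ((4, 0), ())
H2 returns ((4, 0), ())
= ((4, 0), ())

Answer: 0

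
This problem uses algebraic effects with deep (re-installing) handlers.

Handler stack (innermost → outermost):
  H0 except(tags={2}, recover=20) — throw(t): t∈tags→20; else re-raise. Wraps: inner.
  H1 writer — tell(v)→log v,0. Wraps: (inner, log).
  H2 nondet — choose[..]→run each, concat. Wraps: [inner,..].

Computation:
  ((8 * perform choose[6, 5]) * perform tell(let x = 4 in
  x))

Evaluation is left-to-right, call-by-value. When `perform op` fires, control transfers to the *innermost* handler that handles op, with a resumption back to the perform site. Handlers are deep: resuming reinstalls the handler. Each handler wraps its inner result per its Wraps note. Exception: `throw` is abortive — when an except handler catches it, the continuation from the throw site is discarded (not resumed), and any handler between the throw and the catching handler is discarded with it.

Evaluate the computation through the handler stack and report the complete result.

Working:
choose[6, 5] @ H2
  branch[0] choose=6:
    tell(4) @ H1 ⇒ log+=4
    H0 returns 0
    H1 returns (0, (4))
    H2 returns [(0, (4))]
  branch[1] choose=5:
    tell(4) @ H1 ⇒ log+=4
    H0 returns 0
    H1 returns (0, (4))
    H2 returns [(0, (4))]
= [(0, (4)), (0, (4))]

Answer: [(0, (4)), (0, (4))]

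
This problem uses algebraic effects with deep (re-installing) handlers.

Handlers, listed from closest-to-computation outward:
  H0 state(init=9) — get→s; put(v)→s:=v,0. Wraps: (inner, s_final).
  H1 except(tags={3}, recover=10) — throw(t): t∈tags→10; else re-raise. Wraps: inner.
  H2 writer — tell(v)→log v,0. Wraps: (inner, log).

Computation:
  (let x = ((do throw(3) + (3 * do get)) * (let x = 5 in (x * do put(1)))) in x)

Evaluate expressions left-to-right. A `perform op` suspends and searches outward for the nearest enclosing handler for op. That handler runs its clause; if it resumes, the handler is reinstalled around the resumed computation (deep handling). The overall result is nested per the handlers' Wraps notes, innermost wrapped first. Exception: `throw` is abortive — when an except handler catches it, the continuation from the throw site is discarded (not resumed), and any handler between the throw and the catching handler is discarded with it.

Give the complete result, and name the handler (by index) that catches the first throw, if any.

Answer: (10, ()) ; first throw caught by: H1

Working:
throw(3) @ H1 caught ⇒ 10
H2 returns (10, ())
= (10, ())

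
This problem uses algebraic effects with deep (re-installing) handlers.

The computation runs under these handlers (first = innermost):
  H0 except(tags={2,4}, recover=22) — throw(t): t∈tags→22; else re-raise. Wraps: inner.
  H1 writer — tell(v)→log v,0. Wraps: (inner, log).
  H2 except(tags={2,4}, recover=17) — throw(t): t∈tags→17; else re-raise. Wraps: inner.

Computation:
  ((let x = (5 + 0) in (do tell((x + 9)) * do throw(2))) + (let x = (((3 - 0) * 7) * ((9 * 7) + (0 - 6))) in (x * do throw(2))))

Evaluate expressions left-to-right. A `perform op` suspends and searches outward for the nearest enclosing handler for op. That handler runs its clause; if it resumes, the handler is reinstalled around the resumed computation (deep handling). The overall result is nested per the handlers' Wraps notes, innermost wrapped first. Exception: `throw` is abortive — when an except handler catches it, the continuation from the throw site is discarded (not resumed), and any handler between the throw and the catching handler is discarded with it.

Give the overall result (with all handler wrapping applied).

Answer: (22, (14))

Evaluation trace:
tell(14) @ H1 ⇒ log+=14
throw(2) @ H0 caught ⇒ 22
H1 returns (22, (14))
H2 returns (22, (14))
= (22, (14))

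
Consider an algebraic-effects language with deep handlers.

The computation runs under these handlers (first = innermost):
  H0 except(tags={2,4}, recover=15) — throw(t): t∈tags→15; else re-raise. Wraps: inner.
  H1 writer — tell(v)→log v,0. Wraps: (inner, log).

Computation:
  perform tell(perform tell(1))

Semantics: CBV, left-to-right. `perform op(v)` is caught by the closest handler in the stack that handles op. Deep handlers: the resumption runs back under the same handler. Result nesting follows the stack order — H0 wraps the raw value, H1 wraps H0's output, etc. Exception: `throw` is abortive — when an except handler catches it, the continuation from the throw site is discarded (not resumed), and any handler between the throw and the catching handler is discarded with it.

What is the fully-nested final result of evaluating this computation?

Answer: (0, (1, 0))

Evaluation trace:
tell(1) @ H1 ⇒ log+=1
tell(0) @ H1 ⇒ log+=0
H0 returns 0
H1 returns (0, (1, 0))
= (0, (1, 0))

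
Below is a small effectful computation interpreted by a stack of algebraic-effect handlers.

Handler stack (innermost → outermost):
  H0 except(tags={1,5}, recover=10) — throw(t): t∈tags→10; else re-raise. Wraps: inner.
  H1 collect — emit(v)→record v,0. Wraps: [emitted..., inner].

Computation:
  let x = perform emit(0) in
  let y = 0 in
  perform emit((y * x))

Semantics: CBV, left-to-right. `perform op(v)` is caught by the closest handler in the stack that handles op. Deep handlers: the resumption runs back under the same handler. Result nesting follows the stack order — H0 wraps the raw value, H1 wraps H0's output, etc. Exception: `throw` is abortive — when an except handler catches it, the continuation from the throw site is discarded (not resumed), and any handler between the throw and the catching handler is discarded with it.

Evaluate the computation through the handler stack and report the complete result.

Answer: [0, 0, 0]

Evaluation trace:
emit(0) @ H1 ⇒ out+=0
emit(0) @ H1 ⇒ out+=0
H0 returns 0
H1 returns [0, 0, 0]
= [0, 0, 0]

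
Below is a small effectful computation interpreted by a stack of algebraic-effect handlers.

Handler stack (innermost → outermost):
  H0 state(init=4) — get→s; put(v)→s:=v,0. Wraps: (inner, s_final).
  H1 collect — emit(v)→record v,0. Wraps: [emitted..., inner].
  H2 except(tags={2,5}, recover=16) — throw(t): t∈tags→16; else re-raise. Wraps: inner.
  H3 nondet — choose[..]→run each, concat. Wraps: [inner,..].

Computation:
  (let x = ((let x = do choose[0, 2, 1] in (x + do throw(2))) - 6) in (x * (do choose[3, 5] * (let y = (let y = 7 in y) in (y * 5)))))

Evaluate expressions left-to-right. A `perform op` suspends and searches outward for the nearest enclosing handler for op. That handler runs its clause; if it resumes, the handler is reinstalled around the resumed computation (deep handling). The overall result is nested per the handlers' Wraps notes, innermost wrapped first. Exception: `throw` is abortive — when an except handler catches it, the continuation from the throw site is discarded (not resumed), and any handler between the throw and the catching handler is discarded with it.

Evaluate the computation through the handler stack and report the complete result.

Step-by-step:
choose[0, 2, 1] @ H3
  branch[0] choose=0:
    throw(2) @ H2 caught ⇒ 16
    H3 returns [16]
  branch[1] choose=2:
    throw(2) @ H2 caught ⇒ 16
    H3 returns [16]
  branch[2] choose=1:
    throw(2) @ H2 caught ⇒ 16
    H3 returns [16]
= [16, 16, 16]

Answer: [16, 16, 16]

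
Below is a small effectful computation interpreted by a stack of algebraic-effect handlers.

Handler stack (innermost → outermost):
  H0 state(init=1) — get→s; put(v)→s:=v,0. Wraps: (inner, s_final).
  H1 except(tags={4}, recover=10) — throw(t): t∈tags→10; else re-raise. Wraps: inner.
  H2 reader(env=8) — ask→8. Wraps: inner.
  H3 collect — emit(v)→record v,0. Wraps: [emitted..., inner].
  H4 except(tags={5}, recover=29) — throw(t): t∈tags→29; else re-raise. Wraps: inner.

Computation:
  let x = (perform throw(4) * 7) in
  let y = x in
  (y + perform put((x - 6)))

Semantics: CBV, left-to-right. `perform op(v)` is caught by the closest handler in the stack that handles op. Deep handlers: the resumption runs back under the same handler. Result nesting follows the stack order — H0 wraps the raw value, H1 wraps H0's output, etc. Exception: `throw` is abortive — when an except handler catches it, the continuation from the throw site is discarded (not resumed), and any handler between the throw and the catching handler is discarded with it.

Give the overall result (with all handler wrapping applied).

Evaluation trace:
throw(4) @ H1 caught ⇒ 10
H2 returns 10
H3 returns [10]
H4 returns [10]
= [10]

Answer: [10]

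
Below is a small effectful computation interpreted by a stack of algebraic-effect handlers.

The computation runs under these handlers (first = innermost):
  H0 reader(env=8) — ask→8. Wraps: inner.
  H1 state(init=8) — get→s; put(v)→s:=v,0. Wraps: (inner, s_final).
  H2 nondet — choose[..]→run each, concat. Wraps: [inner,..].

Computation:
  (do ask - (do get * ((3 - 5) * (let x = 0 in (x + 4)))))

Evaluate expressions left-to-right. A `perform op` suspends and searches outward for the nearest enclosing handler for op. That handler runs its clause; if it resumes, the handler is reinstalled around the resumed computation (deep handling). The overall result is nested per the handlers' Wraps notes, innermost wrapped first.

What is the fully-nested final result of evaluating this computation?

Answer: [(72, 8)]

Step-by-step:
ask @ H0 ⇒ 8
get @ H1 ⇒ 8
H0 returns 72
H1 returns (72, 8)
H2 returns [(72, 8)]
= [(72, 8)]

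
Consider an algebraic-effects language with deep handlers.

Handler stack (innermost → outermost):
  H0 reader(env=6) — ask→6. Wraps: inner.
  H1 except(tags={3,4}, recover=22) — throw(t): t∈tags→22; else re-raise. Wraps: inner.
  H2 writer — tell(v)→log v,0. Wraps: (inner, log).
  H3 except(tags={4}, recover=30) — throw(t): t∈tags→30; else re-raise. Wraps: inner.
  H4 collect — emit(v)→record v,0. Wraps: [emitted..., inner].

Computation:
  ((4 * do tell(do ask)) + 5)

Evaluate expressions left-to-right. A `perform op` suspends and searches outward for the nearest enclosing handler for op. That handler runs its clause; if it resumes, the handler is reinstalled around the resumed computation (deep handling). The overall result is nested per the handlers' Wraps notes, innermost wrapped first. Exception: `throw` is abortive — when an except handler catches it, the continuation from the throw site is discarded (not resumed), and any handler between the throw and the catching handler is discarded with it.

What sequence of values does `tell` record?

Answer: (6)

Step-by-step:
ask @ H0 ⇒ 6
tell(6) @ H2 ⇒ log+=6
H0 returns 5
H1 returns 5
H2 returns (5, (6))
H3 returns (5, (6))
H4 returns [(5, (6))]
= [(5, (6))]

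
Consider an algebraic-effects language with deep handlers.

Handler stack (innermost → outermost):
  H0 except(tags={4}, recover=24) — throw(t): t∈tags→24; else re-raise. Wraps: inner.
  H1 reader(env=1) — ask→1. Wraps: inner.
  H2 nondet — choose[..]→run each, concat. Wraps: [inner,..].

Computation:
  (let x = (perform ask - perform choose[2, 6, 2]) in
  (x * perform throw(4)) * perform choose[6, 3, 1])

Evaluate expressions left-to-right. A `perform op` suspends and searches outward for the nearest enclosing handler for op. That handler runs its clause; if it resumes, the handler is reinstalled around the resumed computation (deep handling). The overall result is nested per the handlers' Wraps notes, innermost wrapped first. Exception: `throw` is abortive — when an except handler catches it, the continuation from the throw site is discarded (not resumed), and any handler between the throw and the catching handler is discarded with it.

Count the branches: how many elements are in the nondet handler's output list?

Working:
ask @ H1 ⇒ 1
choose[2, 6, 2] @ H2
  branch[0] choose=2:
    throw(4) @ H0 caught ⇒ 24
    H1 returns 24
    H2 returns [24]
  branch[1] choose=6:
    throw(4) @ H0 caught ⇒ 24
    H1 returns 24
    H2 returns [24]
  branch[2] choose=2:
    throw(4) @ H0 caught ⇒ 24
    H1 returns 24
    H2 returns [24]
= [24, 24, 24]

Answer: 3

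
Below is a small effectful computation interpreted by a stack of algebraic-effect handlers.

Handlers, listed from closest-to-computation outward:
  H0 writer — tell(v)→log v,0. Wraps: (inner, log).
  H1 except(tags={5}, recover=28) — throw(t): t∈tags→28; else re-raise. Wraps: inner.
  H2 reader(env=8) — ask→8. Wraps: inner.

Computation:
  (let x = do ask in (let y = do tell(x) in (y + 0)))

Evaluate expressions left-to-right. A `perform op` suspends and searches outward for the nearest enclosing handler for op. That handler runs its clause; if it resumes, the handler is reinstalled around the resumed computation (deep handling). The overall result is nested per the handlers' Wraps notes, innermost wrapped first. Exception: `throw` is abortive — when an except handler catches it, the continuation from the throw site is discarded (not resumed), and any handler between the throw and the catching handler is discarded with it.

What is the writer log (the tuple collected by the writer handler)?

Evaluation trace:
ask @ H2 ⇒ 8
tell(8) @ H0 ⇒ log+=8
H0 returns (0, (8))
H1 returns (0, (8))
H2 returns (0, (8))
= (0, (8))

Answer: (8)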